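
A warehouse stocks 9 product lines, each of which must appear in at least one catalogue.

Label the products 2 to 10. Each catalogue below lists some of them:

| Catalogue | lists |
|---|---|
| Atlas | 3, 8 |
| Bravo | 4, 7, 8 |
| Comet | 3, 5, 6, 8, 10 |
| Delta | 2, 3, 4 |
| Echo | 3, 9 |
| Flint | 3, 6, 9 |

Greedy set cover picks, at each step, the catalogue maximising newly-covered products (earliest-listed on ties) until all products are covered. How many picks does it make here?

4

Greedy: pick Comet (covers 5 new) → pick Bravo (covers 2 new) → pick Delta (covers 1 new) → pick Echo (covers 1 new). Total picks: 4.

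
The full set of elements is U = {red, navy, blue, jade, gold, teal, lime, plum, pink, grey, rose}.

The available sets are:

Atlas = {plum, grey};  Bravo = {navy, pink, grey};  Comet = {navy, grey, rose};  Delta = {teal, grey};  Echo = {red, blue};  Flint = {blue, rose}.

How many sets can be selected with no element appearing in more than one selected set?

2

Comet, Echo are pairwise disjoint (Comet={navy,grey,rose}; Echo={red,blue}).
Every remaining set overlaps one of these, and no 3 of the listed sets are pairwise disjoint, so 2 is the maximum.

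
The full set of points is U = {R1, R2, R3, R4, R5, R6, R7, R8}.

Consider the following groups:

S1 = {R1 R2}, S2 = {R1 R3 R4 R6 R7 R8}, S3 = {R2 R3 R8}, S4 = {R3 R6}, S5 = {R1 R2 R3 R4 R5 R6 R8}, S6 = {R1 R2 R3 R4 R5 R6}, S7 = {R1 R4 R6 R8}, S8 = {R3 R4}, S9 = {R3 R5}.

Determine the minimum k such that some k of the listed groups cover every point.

2

S2 and S5 together: S2 ∪ S5 = {R1, R2, R3, R4, R5, R6, R7, R8} — every point is covered.
No single group has all 8 points (the largest, S5, has 7), so 2 is optimal.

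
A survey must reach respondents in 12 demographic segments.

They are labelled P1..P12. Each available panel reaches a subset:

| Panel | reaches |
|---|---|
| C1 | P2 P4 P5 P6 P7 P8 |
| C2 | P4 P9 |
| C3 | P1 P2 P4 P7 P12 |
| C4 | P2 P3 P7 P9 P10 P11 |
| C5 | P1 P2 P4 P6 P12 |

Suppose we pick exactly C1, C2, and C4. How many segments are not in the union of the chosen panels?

2

Union of C1, C2, C4 = {P2, P3, P4, P5, P6, P7, P8, P9, P10, P11}.
Not covered: P1, P12 — 2 segments.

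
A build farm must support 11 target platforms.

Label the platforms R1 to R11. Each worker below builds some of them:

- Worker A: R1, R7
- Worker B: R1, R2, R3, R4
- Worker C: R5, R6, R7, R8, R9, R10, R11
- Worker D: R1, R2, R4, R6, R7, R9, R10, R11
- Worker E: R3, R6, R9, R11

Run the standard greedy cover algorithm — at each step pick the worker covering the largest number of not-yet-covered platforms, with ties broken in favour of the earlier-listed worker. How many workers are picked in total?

3

Greedy: pick D (covers 8 new) → pick C (covers 2 new) → pick B (covers 1 new). Total picks: 3.
(The true minimum cover uses only 2 workers, so greedy is not optimal here.)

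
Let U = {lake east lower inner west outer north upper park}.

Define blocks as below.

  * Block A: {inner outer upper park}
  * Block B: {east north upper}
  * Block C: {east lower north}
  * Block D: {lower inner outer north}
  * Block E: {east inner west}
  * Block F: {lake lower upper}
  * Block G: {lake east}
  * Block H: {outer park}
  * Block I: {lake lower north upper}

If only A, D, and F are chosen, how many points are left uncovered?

2

Union of A, D, F = {lake, lower, inner, outer, north, upper, park}.
Not covered: east, west — 2 points.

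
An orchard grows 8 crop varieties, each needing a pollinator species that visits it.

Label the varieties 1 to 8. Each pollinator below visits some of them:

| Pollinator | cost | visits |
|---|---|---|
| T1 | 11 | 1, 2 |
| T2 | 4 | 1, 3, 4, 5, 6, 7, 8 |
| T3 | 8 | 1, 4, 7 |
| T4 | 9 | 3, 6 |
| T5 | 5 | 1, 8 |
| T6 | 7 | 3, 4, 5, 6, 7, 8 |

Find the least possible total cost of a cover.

T1, T2 together cover every variety (T1 ∪ T2 = {1, 2, 3, 4, 5, 6, 7, 8}); total cost 11 + 4 = 15.
No covering selection has total cost below 15.

15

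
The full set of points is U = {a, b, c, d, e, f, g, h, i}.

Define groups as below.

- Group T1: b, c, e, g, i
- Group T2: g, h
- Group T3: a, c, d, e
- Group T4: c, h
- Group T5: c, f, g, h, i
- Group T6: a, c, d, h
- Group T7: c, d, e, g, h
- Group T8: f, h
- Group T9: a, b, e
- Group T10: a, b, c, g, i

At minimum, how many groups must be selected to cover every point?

3

T1 and T3 and T8 together: T1 ∪ T3 ∪ T8 = {a, b, c, d, e, f, g, h, i} — every point is covered.
No 2 of the 10 groups cover everything (all 45 combinations miss at least one point), so 3 is optimal.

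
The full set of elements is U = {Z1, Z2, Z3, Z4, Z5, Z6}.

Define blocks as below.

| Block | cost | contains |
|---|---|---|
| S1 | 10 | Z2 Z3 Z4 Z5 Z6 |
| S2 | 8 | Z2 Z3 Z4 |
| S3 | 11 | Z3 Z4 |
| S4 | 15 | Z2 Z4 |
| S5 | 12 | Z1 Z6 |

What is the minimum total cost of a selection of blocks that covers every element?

22

S1, S5 together cover every element (S1 ∪ S5 = {Z1, Z2, Z3, Z4, Z5, Z6}); total cost 10 + 12 = 22.
No covering selection has total cost below 22.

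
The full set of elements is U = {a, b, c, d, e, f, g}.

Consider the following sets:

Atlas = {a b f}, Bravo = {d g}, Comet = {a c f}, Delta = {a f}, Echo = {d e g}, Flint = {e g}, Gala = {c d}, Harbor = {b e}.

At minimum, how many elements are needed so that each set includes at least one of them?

3

The 3 elements {d, e, f} hit every set.
The sets Delta, Gala, Harbor are pairwise disjoint, so any hitting set needs a separate element for each — at least 3. Hence 3 is optimal.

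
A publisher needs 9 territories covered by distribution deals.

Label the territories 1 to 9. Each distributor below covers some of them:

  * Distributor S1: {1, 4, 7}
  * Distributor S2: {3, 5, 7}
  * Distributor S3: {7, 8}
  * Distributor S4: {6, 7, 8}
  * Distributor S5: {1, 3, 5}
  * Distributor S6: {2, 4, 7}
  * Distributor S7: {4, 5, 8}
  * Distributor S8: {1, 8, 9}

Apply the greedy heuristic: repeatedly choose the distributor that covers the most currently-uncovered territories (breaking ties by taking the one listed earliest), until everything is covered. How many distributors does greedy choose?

5

Greedy: pick S1 (covers 3 new) → pick S2 (covers 2 new) → pick S4 (covers 2 new) → pick S6 (covers 1 new) → pick S8 (covers 1 new). Total picks: 5.
(The true minimum cover uses only 4 distributors, so greedy is not optimal here.)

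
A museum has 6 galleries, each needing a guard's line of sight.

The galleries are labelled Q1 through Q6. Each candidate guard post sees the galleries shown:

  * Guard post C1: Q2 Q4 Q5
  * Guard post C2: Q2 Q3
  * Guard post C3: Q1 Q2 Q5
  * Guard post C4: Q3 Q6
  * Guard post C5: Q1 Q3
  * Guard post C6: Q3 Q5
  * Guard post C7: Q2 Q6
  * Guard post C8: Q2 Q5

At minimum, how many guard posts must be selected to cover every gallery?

3

C1 and C5 and C7 together: C1 ∪ C5 ∪ C7 = {Q1, Q2, Q3, Q4, Q5, Q6} — every gallery is covered.
Only C1 contains Q4, so C1 is forced; the remaining 3 galleries need at least 2 more guard posts (each remaining guard post adds at most 2) — so at least 3 guard posts are needed, and 3 is optimal.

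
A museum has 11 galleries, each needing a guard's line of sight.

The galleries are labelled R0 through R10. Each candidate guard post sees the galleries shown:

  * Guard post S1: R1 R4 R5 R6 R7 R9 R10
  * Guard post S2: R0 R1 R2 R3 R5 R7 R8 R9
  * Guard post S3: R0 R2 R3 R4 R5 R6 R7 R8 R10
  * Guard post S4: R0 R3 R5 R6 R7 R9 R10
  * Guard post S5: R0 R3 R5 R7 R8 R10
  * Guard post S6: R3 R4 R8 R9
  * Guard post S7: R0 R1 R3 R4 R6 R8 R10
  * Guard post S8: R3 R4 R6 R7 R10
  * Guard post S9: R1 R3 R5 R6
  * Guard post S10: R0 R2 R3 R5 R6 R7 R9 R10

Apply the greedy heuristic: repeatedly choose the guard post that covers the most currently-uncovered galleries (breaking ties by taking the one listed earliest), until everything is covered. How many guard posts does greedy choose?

2

Greedy: pick S3 (covers 9 new) → pick S1 (covers 2 new). Total picks: 2.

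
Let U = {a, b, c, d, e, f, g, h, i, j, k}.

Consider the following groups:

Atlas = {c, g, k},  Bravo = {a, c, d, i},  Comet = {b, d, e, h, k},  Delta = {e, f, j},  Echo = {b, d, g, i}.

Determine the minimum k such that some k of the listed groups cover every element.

4

Atlas and Bravo and Comet and Delta together: Atlas ∪ Bravo ∪ Comet ∪ Delta = {a, b, c, d, e, f, g, h, i, j, k} — every element is covered.
No 3 of the 5 groups cover everything (all 10 combinations miss at least one element), so 4 is optimal.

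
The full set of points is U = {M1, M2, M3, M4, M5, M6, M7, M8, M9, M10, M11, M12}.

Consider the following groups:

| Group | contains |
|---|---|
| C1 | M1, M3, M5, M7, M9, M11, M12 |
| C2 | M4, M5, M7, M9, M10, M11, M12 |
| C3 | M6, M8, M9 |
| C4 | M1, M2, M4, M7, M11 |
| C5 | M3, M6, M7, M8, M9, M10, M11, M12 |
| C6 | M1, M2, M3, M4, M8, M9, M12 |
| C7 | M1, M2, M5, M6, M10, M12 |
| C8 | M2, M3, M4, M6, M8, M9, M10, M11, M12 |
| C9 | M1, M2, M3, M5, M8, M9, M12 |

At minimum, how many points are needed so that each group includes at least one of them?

2

H = {M2, M9} meets every group (each contains at least one member of H), and |H| = 2.
The groups C3, C4 are pairwise disjoint, so any hitting set needs a separate point for each — at least 2. Hence 2 is optimal.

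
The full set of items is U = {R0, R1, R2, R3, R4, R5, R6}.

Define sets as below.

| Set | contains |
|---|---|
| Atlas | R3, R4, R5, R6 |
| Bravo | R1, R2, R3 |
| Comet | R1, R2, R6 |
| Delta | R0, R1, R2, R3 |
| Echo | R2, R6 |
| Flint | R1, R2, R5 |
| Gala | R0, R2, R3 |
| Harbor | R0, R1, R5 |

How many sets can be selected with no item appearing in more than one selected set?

Echo, Harbor are pairwise disjoint (Echo={R2,R6}; Harbor={R0,R1,R5}).
Every remaining set overlaps one of these, and no 3 of the listed sets are pairwise disjoint, so 2 is the maximum.

2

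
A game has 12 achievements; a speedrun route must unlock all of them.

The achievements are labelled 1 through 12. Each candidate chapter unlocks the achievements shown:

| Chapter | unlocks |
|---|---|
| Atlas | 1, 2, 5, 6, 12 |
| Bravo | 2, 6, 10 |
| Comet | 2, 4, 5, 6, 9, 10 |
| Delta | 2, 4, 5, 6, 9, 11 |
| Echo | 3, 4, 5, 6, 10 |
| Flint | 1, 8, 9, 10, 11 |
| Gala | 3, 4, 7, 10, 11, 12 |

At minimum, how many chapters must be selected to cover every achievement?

3

Take {Comet, Flint, Gala}. Their union is {1, 2, 3, 4, 5, 6, 7, 8, 9, 10, 11, 12}, which is all 12 achievements.
Only Gala contains 7, so Gala is forced; the remaining 6 achievements need at least 2 more chapters (each remaining chapter adds at most 4) — so at least 3 chapters are needed, and 3 is optimal.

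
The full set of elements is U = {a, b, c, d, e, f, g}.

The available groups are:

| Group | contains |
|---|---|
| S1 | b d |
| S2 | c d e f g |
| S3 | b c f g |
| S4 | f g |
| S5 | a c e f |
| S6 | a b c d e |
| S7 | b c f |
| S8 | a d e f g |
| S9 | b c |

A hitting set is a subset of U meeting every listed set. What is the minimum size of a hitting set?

The 2 elements {b, f} hit every group.
The groups S1, S5 are pairwise disjoint, so any hitting set needs a separate element for each — at least 2. Hence 2 is optimal.

2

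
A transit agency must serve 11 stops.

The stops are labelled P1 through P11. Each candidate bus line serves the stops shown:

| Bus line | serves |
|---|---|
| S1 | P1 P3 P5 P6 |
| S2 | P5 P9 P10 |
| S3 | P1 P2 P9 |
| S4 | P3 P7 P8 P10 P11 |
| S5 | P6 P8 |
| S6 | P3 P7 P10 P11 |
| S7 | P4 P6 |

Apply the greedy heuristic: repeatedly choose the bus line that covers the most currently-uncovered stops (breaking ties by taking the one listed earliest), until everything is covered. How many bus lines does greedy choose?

Greedy: pick S4 (covers 5 new) → pick S1 (covers 3 new) → pick S3 (covers 2 new) → pick S7 (covers 1 new). Total picks: 4.

4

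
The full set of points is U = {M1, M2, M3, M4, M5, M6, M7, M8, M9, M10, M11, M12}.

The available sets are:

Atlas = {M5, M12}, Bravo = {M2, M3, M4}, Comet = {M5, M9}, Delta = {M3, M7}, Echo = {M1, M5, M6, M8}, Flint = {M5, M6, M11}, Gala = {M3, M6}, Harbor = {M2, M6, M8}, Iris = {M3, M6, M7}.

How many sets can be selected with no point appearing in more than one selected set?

3

Atlas, Delta, Harbor are pairwise disjoint (Atlas={M5,M12}; Delta={M3,M7}; Harbor={M2,M6,M8}).
Every remaining set overlaps one of these, and no 4 of the listed sets are pairwise disjoint, so 3 is the maximum.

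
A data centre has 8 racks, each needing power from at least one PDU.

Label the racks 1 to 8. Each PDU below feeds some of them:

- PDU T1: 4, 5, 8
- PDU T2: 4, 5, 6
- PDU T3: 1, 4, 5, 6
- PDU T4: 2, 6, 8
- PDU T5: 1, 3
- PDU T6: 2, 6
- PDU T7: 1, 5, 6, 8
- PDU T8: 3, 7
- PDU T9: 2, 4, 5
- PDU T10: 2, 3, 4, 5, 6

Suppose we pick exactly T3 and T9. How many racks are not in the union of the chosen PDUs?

3

Union of T3, T9 = {1, 2, 4, 5, 6}.
Not covered: 3, 7, 8 — 3 racks.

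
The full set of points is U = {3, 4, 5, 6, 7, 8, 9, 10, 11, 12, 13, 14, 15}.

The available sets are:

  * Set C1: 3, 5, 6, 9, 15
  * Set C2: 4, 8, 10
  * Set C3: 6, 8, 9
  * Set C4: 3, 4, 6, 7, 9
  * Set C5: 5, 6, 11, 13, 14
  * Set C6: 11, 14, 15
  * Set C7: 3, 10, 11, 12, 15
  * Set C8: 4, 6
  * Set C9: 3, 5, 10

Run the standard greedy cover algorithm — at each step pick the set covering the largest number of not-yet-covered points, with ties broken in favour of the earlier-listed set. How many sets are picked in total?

5

Greedy: pick C1 (covers 5 new) → pick C2 (covers 3 new) → pick C5 (covers 3 new) → pick C4 (covers 1 new) → pick C7 (covers 1 new). Total picks: 5.
(The true minimum cover uses only 4 sets, so greedy is not optimal here.)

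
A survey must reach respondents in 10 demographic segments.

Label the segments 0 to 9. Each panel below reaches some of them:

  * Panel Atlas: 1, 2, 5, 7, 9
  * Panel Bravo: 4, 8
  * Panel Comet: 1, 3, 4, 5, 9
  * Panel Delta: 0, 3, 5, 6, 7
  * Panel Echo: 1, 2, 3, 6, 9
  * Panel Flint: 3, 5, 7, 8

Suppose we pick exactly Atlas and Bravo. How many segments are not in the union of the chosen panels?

Union of Atlas, Bravo = {1, 2, 4, 5, 7, 8, 9}.
Not covered: 0, 3, 6 — 3 segments.

3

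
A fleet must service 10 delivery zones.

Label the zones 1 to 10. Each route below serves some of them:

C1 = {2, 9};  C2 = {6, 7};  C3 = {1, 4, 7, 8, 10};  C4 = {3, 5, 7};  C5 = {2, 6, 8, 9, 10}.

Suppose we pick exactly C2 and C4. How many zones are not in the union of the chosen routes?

6

Union of C2, C4 = {3, 5, 6, 7}.
Not covered: 1, 2, 4, 8, 9, 10 — 6 zones.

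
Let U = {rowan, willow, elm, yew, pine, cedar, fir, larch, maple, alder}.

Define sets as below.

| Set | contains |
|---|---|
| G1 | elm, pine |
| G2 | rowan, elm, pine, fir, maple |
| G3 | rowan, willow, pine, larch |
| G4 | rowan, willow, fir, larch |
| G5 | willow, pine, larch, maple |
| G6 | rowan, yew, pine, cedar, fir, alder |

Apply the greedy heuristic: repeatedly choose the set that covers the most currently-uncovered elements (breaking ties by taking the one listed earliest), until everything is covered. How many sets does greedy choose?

Greedy: pick G6 (covers 6 new) → pick G5 (covers 3 new) → pick G1 (covers 1 new). Total picks: 3.

3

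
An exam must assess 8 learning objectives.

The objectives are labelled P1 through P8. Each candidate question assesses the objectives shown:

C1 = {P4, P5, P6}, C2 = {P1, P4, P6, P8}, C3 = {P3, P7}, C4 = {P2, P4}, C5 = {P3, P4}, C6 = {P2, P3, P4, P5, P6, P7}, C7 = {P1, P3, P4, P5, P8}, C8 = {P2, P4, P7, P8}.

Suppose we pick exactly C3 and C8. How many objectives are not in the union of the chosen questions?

Union of C3, C8 = {P2, P3, P4, P7, P8}.
Not covered: P1, P5, P6 — 3 objectives.

3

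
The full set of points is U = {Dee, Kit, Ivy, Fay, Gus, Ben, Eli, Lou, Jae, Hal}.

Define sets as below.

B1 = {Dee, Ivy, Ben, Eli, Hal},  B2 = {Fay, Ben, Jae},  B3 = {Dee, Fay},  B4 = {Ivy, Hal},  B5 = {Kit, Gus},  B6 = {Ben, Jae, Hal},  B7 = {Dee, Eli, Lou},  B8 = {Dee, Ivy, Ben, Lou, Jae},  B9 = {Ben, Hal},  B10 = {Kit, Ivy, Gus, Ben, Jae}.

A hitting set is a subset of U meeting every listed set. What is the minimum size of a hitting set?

4

Take H = {Dee, Gus, Ben, Hal}. Each listed set contains at least one of these, so H is a hitting set of size 4.
The sets B2, B4, B5, B7 are pairwise disjoint, so any hitting set needs a separate point for each — at least 4. Hence 4 is optimal.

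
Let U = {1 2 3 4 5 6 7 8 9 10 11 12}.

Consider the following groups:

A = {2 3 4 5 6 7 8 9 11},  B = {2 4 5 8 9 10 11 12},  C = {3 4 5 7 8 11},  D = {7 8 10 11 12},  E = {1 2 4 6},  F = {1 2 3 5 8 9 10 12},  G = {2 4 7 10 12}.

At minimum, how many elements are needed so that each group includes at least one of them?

H = {4, 10} meets every group (each contains at least one member of H), and |H| = 2.
The groups D, E are pairwise disjoint, so any hitting set needs a separate element for each — at least 2. Hence 2 is optimal.

2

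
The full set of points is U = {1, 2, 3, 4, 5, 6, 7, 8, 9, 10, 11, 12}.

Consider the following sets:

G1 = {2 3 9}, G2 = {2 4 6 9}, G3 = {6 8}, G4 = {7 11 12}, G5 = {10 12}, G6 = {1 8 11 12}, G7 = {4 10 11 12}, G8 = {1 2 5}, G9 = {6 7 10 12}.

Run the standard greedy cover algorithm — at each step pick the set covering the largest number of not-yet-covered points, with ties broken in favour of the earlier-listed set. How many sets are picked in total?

5

Greedy: pick G2 (covers 4 new) → pick G6 (covers 4 new) → pick G9 (covers 2 new) → pick G1 (covers 1 new) → pick G8 (covers 1 new). Total picks: 5.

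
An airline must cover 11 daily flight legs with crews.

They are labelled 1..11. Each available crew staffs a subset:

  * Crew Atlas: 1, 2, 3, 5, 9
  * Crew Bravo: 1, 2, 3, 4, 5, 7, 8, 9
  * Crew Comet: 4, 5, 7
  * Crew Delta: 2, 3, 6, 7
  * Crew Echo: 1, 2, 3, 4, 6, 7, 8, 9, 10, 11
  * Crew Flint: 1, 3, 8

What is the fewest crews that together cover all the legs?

Take {Atlas, Echo}. Their union is {1, 2, 3, 4, 5, 6, 7, 8, 9, 10, 11}, which is all 11 legs.
No single crew has all 11 legs (the largest, Echo, has 10), so 2 is optimal.

2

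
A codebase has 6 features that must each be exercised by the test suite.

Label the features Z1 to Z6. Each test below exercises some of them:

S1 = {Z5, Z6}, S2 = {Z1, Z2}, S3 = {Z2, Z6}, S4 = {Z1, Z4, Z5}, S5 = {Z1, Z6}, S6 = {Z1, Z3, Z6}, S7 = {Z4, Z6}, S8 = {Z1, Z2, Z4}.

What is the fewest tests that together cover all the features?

Take {S1, S6, S8}. Their union is {Z1, Z2, Z3, Z4, Z5, Z6}, which is all 6 features.
Only S6 contains Z3, so S6 is forced; the remaining 3 features need at least 2 more tests (each remaining test adds at most 2) — so at least 3 tests are needed, and 3 is optimal.

3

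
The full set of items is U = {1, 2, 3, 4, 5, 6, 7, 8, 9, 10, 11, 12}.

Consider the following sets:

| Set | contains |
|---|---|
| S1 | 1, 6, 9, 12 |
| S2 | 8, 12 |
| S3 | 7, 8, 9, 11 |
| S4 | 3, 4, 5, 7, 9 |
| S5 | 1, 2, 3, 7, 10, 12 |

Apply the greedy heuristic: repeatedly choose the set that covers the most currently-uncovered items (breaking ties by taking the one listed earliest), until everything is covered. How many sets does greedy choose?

Greedy: pick S5 (covers 6 new) → pick S3 (covers 3 new) → pick S4 (covers 2 new) → pick S1 (covers 1 new). Total picks: 4.

4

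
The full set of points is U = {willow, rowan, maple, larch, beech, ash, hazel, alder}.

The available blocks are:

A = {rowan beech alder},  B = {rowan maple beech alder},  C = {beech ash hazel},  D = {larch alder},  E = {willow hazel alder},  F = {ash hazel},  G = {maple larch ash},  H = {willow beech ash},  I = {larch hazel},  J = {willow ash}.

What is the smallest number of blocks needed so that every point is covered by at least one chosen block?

B, E, and G cover everything between them: the union {willow, rowan, maple, larch, beech, ash, hazel, alder} is all of U.
No 2 of the 10 blocks cover everything (all 45 combinations miss at least one point), so 3 is optimal.

3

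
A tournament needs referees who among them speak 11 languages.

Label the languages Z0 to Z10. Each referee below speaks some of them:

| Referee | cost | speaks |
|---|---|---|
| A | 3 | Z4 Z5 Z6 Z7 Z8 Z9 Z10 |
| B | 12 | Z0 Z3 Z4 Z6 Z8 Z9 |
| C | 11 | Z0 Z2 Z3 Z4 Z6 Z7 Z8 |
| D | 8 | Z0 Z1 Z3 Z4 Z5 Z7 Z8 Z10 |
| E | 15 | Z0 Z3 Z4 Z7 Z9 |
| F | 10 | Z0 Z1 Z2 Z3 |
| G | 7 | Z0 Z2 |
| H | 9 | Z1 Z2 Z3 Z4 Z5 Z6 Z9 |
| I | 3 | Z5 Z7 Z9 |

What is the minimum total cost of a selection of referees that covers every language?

A, F together cover every language (A ∪ F = {Z0, Z1, Z2, Z3, Z4, Z5, Z6, Z7, Z8, Z9, Z10}); total cost 3 + 10 = 13.
No covering selection has total cost below 13.

13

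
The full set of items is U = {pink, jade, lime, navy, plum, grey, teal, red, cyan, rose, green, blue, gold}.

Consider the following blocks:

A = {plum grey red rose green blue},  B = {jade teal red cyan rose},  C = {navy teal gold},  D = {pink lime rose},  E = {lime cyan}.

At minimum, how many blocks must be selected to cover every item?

4

A, B, C, and D cover everything between them: the union {pink, jade, lime, navy, plum, grey, teal, red, cyan, rose, green, blue, gold} is all of U.
Only A contains plum, so A is forced; the remaining 7 items need at least 3 more blocks (each remaining block adds at most 3) — so at least 4 blocks are needed, and 4 is optimal.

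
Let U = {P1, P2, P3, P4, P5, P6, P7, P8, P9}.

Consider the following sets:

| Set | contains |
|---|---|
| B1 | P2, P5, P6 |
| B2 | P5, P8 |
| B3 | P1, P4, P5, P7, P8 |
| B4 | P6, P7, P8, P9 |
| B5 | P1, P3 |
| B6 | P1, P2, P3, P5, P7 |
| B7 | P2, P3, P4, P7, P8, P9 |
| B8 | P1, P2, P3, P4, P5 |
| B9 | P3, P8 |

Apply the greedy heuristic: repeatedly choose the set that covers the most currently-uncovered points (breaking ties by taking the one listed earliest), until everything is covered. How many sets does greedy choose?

Greedy: pick B7 (covers 6 new) → pick B1 (covers 2 new) → pick B3 (covers 1 new). Total picks: 3.
(The true minimum cover uses only 2 sets, so greedy is not optimal here.)

3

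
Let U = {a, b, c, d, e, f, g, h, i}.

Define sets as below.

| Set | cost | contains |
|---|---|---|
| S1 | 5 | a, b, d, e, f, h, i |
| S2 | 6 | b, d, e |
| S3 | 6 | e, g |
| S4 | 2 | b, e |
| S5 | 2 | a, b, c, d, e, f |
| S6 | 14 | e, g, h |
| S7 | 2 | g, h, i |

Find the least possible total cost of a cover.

S5, S7 together cover every element (S5 ∪ S7 = {a, b, c, d, e, f, g, h, i}); total cost 2 + 2 = 4.
No covering selection has total cost below 4.

4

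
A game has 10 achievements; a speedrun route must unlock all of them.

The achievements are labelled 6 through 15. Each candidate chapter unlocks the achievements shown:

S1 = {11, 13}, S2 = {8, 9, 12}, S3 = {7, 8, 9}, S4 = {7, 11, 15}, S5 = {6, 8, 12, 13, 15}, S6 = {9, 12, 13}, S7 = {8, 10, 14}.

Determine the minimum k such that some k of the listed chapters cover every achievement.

Take {S4, S5, S6, S7}. Their union is {6, 7, 8, 9, 10, 11, 12, 13, 14, 15}, which is all 10 achievements.
Only S5 contains 6, so S5 is forced; the remaining 5 achievements need at least 3 more chapters (each remaining chapter adds at most 2) — so at least 4 chapters are needed, and 4 is optimal.

4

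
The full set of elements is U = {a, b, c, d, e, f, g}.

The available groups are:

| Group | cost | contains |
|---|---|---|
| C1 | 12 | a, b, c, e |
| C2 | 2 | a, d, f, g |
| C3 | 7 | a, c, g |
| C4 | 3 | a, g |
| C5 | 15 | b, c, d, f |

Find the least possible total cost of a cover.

C1, C2 together cover every element (C1 ∪ C2 = {a, b, c, d, e, f, g}); total cost 12 + 2 = 14.
No covering selection has total cost below 14.

14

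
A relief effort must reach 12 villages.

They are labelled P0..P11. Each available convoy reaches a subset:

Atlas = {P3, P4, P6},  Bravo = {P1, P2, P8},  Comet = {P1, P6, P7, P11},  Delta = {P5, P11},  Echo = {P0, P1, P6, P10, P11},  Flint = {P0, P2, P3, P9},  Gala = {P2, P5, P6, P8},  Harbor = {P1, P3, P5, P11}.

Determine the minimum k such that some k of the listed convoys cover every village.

Atlas and Comet and Echo and Flint and Gala together: Atlas ∪ Comet ∪ Echo ∪ Flint ∪ Gala = {P0, P1, P2, P3, P4, P5, P6, P7, P8, P9, P10, P11} — every village is covered.
No 4 of the 8 convoys cover everything (all 70 combinations miss at least one village), so 5 is optimal.

5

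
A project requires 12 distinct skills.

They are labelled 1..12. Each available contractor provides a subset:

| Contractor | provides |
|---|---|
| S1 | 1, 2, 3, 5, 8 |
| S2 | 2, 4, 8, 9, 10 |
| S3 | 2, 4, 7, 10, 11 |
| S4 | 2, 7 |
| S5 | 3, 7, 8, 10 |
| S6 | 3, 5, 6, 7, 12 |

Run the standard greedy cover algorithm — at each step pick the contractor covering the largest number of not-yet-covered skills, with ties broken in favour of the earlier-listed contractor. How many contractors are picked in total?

Greedy: pick S1 (covers 5 new) → pick S3 (covers 4 new) → pick S6 (covers 2 new) → pick S2 (covers 1 new). Total picks: 4.

4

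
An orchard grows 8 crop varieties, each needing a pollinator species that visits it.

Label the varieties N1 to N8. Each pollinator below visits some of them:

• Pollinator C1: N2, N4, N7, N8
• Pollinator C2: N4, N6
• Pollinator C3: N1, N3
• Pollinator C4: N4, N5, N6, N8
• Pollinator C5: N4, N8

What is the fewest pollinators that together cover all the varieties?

3

C1 and C3 and C4 together: C1 ∪ C3 ∪ C4 = {N1, N2, N3, N4, N5, N6, N7, N8} — every variety is covered.
Only C3 contains N1, so C3 is forced; the remaining 6 varieties need at least 2 more pollinators (each remaining pollinator adds at most 4) — so at least 3 pollinators are needed, and 3 is optimal.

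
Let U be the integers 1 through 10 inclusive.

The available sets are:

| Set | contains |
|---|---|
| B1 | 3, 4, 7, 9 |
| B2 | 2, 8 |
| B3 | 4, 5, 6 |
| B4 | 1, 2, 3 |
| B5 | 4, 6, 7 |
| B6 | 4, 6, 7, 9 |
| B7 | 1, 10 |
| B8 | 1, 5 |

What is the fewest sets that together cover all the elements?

Take {B1, B2, B3, B7}. Their union is {1, 2, 3, 4, 5, 6, 7, 8, 9, 10}, which is all 10 elements.
No 3 of the 8 sets cover everything (all 56 combinations miss at least one element), so 4 is optimal.

4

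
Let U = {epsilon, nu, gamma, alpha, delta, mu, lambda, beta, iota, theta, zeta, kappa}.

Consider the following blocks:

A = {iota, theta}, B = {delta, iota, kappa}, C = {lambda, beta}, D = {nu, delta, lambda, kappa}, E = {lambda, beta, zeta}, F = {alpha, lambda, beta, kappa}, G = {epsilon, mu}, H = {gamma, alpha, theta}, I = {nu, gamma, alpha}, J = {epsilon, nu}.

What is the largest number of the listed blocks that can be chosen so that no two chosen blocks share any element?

A, E, G, I are pairwise disjoint (A={iota,theta}; E={lambda,beta,zeta}; G={epsilon,mu}; I={nu,gamma,alpha}).
Every remaining block overlaps one of these, and no 5 of the listed blocks are pairwise disjoint, so 4 is the maximum.

4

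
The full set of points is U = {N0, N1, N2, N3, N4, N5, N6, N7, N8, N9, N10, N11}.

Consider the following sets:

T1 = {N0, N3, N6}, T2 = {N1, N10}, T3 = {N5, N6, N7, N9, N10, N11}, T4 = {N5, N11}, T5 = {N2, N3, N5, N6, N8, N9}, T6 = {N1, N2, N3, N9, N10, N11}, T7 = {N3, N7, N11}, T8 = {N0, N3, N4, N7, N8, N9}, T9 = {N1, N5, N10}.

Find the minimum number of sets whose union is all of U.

3

Take {T3, T6, T8}. Their union is {N0, N1, N2, N3, N4, N5, N6, N7, N8, N9, N10, N11}, which is all 12 points.
Only T8 contains N4, so T8 is forced; the remaining 6 points need at least 2 more sets (each remaining set adds at most 4) — so at least 3 sets are needed, and 3 is optimal.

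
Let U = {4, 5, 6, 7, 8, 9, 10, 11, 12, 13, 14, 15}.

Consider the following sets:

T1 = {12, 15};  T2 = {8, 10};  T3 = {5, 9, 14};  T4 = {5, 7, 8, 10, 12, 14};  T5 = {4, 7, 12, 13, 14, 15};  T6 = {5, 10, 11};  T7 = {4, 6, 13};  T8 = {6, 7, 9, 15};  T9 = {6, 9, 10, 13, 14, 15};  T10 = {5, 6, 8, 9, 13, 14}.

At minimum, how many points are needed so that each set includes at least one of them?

4

Take H = {4, 5, 10, 15}. Each listed set contains at least one of these, so H is a hitting set of size 4.
The sets T1, T2, T3, T7 are pairwise disjoint, so any hitting set needs a separate point for each — at least 4. Hence 4 is optimal.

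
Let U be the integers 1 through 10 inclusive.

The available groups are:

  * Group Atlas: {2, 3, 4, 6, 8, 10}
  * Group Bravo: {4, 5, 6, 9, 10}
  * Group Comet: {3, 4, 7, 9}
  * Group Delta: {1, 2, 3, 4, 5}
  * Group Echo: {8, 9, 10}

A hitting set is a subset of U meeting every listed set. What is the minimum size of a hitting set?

2

Take H = {4, 8}. Each listed group contains at least one of these, so H is a hitting set of size 2.
The groups Delta, Echo are pairwise disjoint, so any hitting set needs a separate element for each — at least 2. Hence 2 is optimal.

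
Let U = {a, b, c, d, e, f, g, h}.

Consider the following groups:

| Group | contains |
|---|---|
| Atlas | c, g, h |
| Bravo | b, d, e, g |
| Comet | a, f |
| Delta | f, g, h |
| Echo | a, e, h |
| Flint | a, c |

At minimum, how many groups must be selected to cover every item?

3

Bravo, Delta, and Flint cover everything between them: the union {a, b, c, d, e, f, g, h} is all of U.
Only Bravo contains b, so Bravo is forced; the remaining 4 items need at least 2 more groups (each remaining group adds at most 2) — so at least 3 groups are needed, and 3 is optimal.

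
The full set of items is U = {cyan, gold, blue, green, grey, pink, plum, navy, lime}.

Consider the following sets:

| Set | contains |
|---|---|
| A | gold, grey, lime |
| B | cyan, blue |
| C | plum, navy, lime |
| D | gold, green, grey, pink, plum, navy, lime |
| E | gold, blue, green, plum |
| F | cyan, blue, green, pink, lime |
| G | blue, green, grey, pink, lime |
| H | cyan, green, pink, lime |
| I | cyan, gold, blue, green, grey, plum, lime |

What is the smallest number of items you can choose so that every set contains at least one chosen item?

T = {blue, lime} meets every set (each contains at least one member of T), and |T| = 2.
The sets B, C are pairwise disjoint, so any hitting set needs a separate item for each — at least 2. Hence 2 is optimal.

2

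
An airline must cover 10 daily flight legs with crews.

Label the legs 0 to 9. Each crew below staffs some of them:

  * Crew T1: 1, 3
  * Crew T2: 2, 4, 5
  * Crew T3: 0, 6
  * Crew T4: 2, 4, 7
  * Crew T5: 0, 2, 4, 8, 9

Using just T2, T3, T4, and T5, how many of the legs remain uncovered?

Union of T2, T3, T4, T5 = {0, 2, 4, 5, 6, 7, 8, 9}.
Not covered: 1, 3 — 2 legs.

2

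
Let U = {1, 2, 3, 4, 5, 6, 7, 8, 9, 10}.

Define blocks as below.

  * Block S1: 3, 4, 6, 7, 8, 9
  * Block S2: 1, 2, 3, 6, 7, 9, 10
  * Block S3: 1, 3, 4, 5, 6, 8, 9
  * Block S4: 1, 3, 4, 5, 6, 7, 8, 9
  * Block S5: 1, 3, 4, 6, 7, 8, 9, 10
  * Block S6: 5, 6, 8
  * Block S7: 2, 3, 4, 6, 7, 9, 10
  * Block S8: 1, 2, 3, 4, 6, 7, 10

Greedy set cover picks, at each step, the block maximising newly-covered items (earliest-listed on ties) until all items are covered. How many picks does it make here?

2

Greedy: pick S4 (covers 8 new) → pick S2 (covers 2 new). Total picks: 2.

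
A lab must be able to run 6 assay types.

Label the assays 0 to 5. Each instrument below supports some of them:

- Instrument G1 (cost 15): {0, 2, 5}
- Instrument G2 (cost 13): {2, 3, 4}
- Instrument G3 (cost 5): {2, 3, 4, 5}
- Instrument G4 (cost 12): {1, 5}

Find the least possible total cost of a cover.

G1, G3, G4 together cover every assay (G1 ∪ G3 ∪ G4 = {0, 1, 2, 3, 4, 5}); total cost 15 + 5 + 12 = 32.
No covering selection has total cost below 32.

32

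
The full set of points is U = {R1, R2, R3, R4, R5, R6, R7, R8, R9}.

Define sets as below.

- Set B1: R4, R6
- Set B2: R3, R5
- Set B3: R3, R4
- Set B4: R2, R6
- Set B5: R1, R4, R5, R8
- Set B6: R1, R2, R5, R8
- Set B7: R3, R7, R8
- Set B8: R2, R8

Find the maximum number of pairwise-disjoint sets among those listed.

3

B1, B2, B8 are pairwise disjoint (B1={R4,R6}; B2={R3,R5}; B8={R2,R8}).
Every remaining set overlaps one of these, and no 4 of the listed sets are pairwise disjoint, so 3 is the maximum.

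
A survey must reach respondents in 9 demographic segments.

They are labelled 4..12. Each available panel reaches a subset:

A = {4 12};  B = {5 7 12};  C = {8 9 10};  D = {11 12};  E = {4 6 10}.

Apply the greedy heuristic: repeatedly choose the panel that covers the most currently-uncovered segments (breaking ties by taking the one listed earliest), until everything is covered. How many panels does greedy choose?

Greedy: pick B (covers 3 new) → pick C (covers 3 new) → pick E (covers 2 new) → pick D (covers 1 new). Total picks: 4.

4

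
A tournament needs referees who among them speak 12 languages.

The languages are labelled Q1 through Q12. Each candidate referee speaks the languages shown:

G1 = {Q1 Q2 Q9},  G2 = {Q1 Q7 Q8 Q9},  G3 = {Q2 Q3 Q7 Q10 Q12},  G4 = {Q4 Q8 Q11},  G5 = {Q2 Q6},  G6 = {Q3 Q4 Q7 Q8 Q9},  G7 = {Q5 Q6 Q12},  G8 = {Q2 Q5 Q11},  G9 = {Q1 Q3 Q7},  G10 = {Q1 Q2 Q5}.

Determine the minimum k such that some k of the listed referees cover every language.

4

G2 and G3 and G4 and G7 together: G2 ∪ G3 ∪ G4 ∪ G7 = {Q1, Q2, Q3, Q4, Q5, Q6, Q7, Q8, Q9, Q10, Q11, Q12} — every language is covered.
Only G3 contains Q10, so G3 is forced; the remaining 7 languages need at least 3 more referees (each remaining referee adds at most 3) — so at least 4 referees are needed, and 4 is optimal.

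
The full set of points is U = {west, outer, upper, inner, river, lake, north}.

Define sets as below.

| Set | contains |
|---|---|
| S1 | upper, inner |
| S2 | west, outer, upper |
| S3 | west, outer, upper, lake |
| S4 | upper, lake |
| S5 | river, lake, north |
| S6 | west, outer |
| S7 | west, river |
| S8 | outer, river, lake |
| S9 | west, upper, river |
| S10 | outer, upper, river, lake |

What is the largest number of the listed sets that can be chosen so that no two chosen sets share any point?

3

S1, S5, S6 are pairwise disjoint (S1={upper,inner}; S5={river,lake,north}; S6={west,outer}).
Every remaining set overlaps one of these, and no 4 of the listed sets are pairwise disjoint, so 3 is the maximum.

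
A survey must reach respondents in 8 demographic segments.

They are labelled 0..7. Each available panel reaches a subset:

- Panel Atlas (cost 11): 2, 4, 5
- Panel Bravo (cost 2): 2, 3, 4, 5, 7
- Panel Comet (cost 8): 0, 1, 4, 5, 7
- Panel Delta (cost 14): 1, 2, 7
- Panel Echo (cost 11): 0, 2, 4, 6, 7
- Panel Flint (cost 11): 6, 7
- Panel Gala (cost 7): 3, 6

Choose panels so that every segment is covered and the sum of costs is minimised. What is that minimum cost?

17

Bravo, Comet, Gala together cover every segment (Bravo ∪ Comet ∪ Gala = {0, 1, 2, 3, 4, 5, 6, 7}); total cost 2 + 8 + 7 = 17.
No covering selection has total cost below 17.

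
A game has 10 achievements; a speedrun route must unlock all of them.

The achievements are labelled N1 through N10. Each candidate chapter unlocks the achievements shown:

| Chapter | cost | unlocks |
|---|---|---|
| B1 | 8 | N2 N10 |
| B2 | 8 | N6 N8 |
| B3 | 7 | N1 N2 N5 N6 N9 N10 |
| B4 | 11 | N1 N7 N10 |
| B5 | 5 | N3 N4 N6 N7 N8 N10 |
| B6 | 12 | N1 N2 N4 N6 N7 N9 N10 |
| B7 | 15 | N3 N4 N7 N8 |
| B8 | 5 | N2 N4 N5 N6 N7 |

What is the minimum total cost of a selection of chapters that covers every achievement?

12

B3, B5 together cover every achievement (B3 ∪ B5 = {N1, N2, N3, N4, N5, N6, N7, N8, N9, N10}); total cost 7 + 5 = 12.
No covering selection has total cost below 12.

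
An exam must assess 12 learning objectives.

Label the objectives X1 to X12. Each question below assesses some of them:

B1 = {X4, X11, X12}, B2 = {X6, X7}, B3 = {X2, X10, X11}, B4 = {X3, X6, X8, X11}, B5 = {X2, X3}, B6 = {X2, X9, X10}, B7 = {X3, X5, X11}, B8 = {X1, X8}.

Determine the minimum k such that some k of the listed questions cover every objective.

5

B1 and B2 and B6 and B7 and B8 together: B1 ∪ B2 ∪ B6 ∪ B7 ∪ B8 = {X1, X2, X3, X4, X5, X6, X7, X8, X9, X10, X11, X12} — every objective is covered.
Only B8 contains X1, so B8 is forced; the remaining 10 objectives need at least 4 more questions (each remaining question adds at most 3) — so at least 5 questions are needed, and 5 is optimal.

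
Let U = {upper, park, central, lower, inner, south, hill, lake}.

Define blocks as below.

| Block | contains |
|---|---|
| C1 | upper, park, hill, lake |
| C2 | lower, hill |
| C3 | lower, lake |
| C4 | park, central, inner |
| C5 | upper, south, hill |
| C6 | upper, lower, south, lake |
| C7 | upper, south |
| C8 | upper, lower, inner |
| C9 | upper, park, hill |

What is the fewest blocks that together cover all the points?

3

Take {C1, C4, C6}. Their union is {upper, park, central, lower, inner, south, hill, lake}, which is all 8 points.
Only C4 contains central, so C4 is forced; the remaining 5 points need at least 2 more blocks (each remaining block adds at most 4) — so at least 3 blocks are needed, and 3 is optimal.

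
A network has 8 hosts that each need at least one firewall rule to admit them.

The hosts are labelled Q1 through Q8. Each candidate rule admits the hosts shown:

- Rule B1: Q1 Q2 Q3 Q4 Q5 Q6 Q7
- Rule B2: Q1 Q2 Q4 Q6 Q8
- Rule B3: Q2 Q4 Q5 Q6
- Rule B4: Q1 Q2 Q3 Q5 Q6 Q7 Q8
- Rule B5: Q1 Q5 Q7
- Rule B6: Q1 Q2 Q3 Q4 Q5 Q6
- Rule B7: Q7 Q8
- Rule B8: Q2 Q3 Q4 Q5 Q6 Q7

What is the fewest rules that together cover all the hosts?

2

Take {B6, B7}. Their union is {Q1, Q2, Q3, Q4, Q5, Q6, Q7, Q8}, which is all 8 hosts.
No single rule has all 8 hosts (the largest, B1, has 7), so 2 is optimal.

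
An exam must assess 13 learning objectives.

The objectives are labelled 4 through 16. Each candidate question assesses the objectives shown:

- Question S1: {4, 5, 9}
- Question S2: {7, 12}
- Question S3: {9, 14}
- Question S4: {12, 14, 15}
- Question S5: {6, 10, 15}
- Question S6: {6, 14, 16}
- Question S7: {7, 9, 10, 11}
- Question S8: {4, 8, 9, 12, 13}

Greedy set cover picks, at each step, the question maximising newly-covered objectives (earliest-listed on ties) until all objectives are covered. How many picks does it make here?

Greedy: pick S8 (covers 5 new) → pick S5 (covers 3 new) → pick S6 (covers 2 new) → pick S7 (covers 2 new) → pick S1 (covers 1 new). Total picks: 5.

5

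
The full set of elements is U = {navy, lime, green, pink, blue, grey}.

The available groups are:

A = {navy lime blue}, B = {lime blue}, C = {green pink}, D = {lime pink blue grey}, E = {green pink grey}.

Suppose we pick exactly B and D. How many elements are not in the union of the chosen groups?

Union of B, D = {lime, pink, blue, grey}.
Not covered: navy, green — 2 elements.

2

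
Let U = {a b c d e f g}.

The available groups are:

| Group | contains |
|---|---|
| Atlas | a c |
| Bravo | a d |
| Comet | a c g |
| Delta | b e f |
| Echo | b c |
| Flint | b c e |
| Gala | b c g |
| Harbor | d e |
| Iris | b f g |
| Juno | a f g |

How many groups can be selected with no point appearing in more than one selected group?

3

Atlas, Harbor, Iris are pairwise disjoint (Atlas={a,c}; Harbor={d,e}; Iris={b,f,g}).
Every remaining group overlaps one of these, and no 4 of the listed groups are pairwise disjoint, so 3 is the maximum.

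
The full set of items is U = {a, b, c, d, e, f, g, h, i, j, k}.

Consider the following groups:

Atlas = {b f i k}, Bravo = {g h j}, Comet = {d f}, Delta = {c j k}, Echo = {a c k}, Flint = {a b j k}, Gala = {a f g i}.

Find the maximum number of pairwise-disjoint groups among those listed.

3

Bravo, Comet, Echo are pairwise disjoint (Bravo={g,h,j}; Comet={d,f}; Echo={a,c,k}).
Every remaining group overlaps one of these, and no 4 of the listed groups are pairwise disjoint, so 3 is the maximum.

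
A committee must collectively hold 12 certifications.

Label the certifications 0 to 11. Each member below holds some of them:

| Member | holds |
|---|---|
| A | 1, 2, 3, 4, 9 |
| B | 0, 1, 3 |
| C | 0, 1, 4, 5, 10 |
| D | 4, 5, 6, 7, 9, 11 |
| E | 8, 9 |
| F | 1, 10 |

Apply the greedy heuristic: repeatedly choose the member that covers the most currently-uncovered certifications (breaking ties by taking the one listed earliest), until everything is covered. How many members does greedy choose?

Greedy: pick D (covers 6 new) → pick A (covers 3 new) → pick C (covers 2 new) → pick E (covers 1 new). Total picks: 4.

4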